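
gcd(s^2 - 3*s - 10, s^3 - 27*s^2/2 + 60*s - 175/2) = s - 5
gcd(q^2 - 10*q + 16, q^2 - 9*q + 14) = q - 2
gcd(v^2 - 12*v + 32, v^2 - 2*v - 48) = v - 8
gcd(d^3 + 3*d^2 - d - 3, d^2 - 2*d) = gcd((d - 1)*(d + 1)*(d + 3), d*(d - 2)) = 1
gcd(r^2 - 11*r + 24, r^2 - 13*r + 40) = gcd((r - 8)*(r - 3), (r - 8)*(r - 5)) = r - 8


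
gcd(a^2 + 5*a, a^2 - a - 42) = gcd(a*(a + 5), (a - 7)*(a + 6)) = 1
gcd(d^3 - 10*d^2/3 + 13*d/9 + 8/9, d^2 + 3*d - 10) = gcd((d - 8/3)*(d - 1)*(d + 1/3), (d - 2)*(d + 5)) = 1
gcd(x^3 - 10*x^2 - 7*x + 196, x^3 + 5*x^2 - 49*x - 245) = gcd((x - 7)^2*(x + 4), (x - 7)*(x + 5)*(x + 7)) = x - 7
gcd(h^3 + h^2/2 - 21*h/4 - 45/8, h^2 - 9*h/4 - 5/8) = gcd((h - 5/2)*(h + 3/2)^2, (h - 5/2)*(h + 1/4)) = h - 5/2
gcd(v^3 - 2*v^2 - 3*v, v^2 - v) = v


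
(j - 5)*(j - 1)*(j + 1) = j^3 - 5*j^2 - j + 5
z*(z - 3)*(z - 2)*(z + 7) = z^4 + 2*z^3 - 29*z^2 + 42*z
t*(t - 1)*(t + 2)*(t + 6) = t^4 + 7*t^3 + 4*t^2 - 12*t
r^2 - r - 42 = (r - 7)*(r + 6)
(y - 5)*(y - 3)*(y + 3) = y^3 - 5*y^2 - 9*y + 45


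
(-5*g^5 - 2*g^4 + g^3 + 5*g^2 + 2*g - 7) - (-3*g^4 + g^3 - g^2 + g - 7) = -5*g^5 + g^4 + 6*g^2 + g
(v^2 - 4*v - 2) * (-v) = -v^3 + 4*v^2 + 2*v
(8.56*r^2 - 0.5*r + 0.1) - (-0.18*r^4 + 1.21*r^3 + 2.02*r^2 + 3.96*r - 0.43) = 0.18*r^4 - 1.21*r^3 + 6.54*r^2 - 4.46*r + 0.53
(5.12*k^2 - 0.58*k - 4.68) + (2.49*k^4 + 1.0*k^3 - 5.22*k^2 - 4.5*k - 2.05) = 2.49*k^4 + 1.0*k^3 - 0.0999999999999996*k^2 - 5.08*k - 6.73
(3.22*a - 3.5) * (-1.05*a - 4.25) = -3.381*a^2 - 10.01*a + 14.875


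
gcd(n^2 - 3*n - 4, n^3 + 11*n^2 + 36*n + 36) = 1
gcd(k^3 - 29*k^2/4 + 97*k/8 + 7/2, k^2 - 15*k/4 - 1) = k^2 - 15*k/4 - 1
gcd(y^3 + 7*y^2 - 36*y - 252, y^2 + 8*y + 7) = y + 7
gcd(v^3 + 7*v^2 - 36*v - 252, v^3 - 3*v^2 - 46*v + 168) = v^2 + v - 42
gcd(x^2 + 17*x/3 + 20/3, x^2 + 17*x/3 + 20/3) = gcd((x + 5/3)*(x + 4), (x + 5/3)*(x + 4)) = x^2 + 17*x/3 + 20/3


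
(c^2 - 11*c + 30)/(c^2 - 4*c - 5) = (c - 6)/(c + 1)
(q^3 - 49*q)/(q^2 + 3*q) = (q^2 - 49)/(q + 3)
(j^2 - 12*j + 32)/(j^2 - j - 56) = (j - 4)/(j + 7)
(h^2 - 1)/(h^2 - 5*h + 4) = (h + 1)/(h - 4)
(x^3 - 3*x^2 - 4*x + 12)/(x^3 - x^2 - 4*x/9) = 9*(-x^3 + 3*x^2 + 4*x - 12)/(x*(-9*x^2 + 9*x + 4))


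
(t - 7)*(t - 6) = t^2 - 13*t + 42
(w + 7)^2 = w^2 + 14*w + 49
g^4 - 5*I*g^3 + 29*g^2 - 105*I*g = g*(g - 7*I)*(g - 3*I)*(g + 5*I)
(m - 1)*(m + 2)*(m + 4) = m^3 + 5*m^2 + 2*m - 8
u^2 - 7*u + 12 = (u - 4)*(u - 3)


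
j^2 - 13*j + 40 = (j - 8)*(j - 5)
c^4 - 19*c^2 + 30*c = c*(c - 3)*(c - 2)*(c + 5)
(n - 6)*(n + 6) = n^2 - 36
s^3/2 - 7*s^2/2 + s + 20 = (s/2 + 1)*(s - 5)*(s - 4)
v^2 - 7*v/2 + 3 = (v - 2)*(v - 3/2)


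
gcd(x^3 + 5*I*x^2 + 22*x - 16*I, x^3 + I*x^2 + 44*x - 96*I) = x + 8*I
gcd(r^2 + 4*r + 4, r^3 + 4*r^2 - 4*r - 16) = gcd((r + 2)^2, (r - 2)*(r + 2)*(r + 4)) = r + 2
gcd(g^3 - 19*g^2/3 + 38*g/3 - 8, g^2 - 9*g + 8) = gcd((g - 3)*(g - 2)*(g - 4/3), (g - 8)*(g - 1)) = 1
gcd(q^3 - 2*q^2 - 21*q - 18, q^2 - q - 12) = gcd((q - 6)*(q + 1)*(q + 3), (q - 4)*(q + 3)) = q + 3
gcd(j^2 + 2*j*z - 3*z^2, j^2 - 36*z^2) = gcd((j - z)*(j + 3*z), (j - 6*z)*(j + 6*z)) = 1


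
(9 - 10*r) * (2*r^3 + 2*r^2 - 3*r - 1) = -20*r^4 - 2*r^3 + 48*r^2 - 17*r - 9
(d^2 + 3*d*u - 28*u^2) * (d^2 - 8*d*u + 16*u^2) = d^4 - 5*d^3*u - 36*d^2*u^2 + 272*d*u^3 - 448*u^4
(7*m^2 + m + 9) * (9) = 63*m^2 + 9*m + 81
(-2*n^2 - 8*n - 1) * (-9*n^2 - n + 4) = 18*n^4 + 74*n^3 + 9*n^2 - 31*n - 4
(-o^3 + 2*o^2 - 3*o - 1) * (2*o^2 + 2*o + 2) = -2*o^5 + 2*o^4 - 4*o^3 - 4*o^2 - 8*o - 2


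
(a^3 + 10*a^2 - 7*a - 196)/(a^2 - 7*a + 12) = (a^2 + 14*a + 49)/(a - 3)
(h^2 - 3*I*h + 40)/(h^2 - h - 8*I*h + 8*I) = (h + 5*I)/(h - 1)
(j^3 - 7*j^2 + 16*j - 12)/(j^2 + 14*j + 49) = (j^3 - 7*j^2 + 16*j - 12)/(j^2 + 14*j + 49)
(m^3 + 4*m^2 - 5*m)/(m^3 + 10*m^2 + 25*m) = (m - 1)/(m + 5)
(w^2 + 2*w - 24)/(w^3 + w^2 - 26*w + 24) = 1/(w - 1)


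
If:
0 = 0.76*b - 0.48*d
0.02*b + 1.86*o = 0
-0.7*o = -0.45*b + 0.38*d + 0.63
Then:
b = -4.37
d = -6.92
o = 0.05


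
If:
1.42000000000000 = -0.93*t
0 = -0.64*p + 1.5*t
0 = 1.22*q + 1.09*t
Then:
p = -3.58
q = 1.36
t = -1.53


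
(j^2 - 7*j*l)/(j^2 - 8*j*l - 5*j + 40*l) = j*(j - 7*l)/(j^2 - 8*j*l - 5*j + 40*l)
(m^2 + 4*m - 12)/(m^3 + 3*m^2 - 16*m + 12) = 1/(m - 1)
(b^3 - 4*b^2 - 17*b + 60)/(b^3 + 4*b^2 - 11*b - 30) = (b^2 - b - 20)/(b^2 + 7*b + 10)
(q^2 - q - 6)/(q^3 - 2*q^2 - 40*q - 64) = (q - 3)/(q^2 - 4*q - 32)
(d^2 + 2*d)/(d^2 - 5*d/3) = 3*(d + 2)/(3*d - 5)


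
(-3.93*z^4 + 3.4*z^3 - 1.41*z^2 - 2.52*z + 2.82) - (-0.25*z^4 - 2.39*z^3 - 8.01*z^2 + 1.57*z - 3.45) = -3.68*z^4 + 5.79*z^3 + 6.6*z^2 - 4.09*z + 6.27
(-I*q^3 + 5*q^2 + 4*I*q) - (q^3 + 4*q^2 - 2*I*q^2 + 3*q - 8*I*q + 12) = -q^3 - I*q^3 + q^2 + 2*I*q^2 - 3*q + 12*I*q - 12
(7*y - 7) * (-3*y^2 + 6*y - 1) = -21*y^3 + 63*y^2 - 49*y + 7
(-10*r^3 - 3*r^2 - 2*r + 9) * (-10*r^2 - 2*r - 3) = 100*r^5 + 50*r^4 + 56*r^3 - 77*r^2 - 12*r - 27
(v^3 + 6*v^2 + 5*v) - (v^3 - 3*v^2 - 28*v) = 9*v^2 + 33*v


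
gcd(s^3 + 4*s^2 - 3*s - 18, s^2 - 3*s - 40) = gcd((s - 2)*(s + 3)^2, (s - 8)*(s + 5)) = 1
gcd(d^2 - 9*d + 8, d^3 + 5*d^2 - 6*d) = d - 1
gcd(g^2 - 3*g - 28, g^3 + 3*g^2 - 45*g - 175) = g - 7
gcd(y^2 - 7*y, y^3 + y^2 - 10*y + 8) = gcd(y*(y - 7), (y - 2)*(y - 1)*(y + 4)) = 1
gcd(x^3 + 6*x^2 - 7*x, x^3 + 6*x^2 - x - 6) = x - 1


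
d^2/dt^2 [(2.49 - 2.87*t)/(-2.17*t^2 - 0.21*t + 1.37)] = ((9.6012 - 37.3674*t)*(2.17*t^2 + 0.21*t - 1.37) + (2.87*t - 2.49)*(4.34*t + 0.21)*(8.68*t + 0.42))/(2.17*t^2 + 0.21*t - 1.37)^3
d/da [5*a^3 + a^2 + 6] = a*(15*a + 2)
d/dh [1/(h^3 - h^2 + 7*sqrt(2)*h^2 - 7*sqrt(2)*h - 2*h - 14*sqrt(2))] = (-3*h^2 - 14*sqrt(2)*h + 2*h + 2 + 7*sqrt(2))/(-h^3 - 7*sqrt(2)*h^2 + h^2 + 2*h + 7*sqrt(2)*h + 14*sqrt(2))^2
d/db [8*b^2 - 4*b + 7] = 16*b - 4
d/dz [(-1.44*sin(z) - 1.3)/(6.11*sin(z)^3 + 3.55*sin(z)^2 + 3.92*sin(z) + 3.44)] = (17.5968*sin(z)^3 + 28.941*sin(z)^2 + 9.23*sin(z) + 0.1424)*cos(z)/(37.3321*sin(z)^6 + 43.381*sin(z)^5 + 60.5049*sin(z)^4 + 69.8688*sin(z)^3 + 39.7904*sin(z)^2 + 26.9696*sin(z) + 11.8336)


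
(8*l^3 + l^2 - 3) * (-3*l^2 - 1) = -24*l^5 - 3*l^4 - 8*l^3 + 8*l^2 + 3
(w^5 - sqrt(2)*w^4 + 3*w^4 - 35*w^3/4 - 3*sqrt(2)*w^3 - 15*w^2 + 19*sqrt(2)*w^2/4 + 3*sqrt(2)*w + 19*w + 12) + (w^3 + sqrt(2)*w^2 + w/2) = w^5 - sqrt(2)*w^4 + 3*w^4 - 31*w^3/4 - 3*sqrt(2)*w^3 - 15*w^2 + 23*sqrt(2)*w^2/4 + 3*sqrt(2)*w + 39*w/2 + 12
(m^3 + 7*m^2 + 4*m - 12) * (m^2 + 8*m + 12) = m^5 + 15*m^4 + 72*m^3 + 104*m^2 - 48*m - 144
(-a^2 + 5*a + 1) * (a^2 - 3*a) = -a^4 + 8*a^3 - 14*a^2 - 3*a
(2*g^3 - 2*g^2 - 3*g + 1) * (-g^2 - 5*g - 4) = -2*g^5 - 8*g^4 + 5*g^3 + 22*g^2 + 7*g - 4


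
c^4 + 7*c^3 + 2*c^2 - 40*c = c*(c - 2)*(c + 4)*(c + 5)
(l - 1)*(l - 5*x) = l^2 - 5*l*x - l + 5*x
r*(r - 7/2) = r^2 - 7*r/2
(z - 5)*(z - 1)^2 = z^3 - 7*z^2 + 11*z - 5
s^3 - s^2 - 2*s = s*(s - 2)*(s + 1)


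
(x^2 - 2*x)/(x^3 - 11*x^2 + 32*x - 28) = x/(x^2 - 9*x + 14)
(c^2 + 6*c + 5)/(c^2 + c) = (c + 5)/c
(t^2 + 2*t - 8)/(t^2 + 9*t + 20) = (t - 2)/(t + 5)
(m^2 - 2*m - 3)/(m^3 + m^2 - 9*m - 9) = 1/(m + 3)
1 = 1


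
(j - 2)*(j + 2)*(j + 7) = j^3 + 7*j^2 - 4*j - 28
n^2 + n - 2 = (n - 1)*(n + 2)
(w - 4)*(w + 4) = w^2 - 16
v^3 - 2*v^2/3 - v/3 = v*(v - 1)*(v + 1/3)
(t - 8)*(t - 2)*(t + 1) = t^3 - 9*t^2 + 6*t + 16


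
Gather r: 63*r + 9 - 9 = 63*r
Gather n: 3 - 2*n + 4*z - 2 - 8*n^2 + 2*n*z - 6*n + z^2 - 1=-8*n^2 + n*(2*z - 8) + z^2 + 4*z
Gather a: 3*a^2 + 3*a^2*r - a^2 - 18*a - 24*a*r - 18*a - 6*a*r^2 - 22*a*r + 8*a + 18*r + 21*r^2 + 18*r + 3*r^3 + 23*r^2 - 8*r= a^2*(3*r + 2) + a*(-6*r^2 - 46*r - 28) + 3*r^3 + 44*r^2 + 28*r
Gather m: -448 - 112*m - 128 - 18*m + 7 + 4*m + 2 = -126*m - 567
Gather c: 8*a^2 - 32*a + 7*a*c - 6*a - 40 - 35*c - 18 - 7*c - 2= 8*a^2 - 38*a + c*(7*a - 42) - 60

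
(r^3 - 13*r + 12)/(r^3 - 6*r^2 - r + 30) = (r^2 + 3*r - 4)/(r^2 - 3*r - 10)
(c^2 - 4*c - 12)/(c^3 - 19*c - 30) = (c - 6)/(c^2 - 2*c - 15)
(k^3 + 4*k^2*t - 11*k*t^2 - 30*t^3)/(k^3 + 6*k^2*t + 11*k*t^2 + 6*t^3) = (k^2 + 2*k*t - 15*t^2)/(k^2 + 4*k*t + 3*t^2)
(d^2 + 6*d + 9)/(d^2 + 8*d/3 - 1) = 3*(d + 3)/(3*d - 1)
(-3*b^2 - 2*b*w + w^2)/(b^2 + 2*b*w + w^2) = (-3*b + w)/(b + w)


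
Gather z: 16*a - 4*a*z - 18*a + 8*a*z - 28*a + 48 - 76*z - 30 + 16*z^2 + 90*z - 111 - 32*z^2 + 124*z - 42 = -30*a - 16*z^2 + z*(4*a + 138) - 135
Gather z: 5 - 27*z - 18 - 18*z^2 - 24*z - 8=-18*z^2 - 51*z - 21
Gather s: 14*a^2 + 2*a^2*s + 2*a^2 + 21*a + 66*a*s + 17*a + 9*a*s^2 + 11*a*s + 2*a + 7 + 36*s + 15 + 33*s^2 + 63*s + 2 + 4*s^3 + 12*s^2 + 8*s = 16*a^2 + 40*a + 4*s^3 + s^2*(9*a + 45) + s*(2*a^2 + 77*a + 107) + 24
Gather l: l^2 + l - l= l^2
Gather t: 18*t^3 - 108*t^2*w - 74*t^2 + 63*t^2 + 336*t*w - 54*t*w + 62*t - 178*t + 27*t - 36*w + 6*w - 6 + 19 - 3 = 18*t^3 + t^2*(-108*w - 11) + t*(282*w - 89) - 30*w + 10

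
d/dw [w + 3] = 1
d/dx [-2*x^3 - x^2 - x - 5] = -6*x^2 - 2*x - 1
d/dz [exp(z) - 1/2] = exp(z)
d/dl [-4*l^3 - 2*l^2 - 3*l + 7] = -12*l^2 - 4*l - 3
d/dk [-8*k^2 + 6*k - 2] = 6 - 16*k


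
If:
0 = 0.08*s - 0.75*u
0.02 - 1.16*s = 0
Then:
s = 0.02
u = 0.00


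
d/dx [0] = 0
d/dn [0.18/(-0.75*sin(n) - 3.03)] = 0.135*cos(n)/(0.75*sin(n) + 3.03)^2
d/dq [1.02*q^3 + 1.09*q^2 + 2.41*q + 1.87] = 3.06*q^2 + 2.18*q + 2.41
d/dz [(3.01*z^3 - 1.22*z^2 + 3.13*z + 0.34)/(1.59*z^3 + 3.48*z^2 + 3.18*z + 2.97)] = (-1.77635683940025e-15*z^5 + 12.4146*z^4 + 9.1902*z^3 + 10.4253*z^2 - 9.6132*z + 8.2149)/(2.5281*z^6 + 11.0664*z^5 + 22.2228*z^4 + 31.5774*z^3 + 30.7836*z^2 + 18.8892*z + 8.8209)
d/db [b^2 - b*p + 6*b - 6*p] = 2*b - p + 6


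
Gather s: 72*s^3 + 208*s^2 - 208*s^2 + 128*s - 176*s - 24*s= 72*s^3 - 72*s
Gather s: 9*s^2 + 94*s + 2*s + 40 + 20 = 9*s^2 + 96*s + 60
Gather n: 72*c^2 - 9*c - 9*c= 72*c^2 - 18*c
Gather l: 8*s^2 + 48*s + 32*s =8*s^2 + 80*s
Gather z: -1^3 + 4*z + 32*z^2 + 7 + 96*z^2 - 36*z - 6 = 128*z^2 - 32*z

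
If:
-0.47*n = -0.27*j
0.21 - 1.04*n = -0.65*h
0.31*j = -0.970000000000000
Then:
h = -3.20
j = -3.13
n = -1.80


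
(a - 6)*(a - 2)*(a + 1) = a^3 - 7*a^2 + 4*a + 12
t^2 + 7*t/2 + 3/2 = (t + 1/2)*(t + 3)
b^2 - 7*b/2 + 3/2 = (b - 3)*(b - 1/2)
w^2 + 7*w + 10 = (w + 2)*(w + 5)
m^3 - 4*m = m*(m - 2)*(m + 2)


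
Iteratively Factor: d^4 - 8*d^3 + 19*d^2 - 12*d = (d - 3)*(d^3 - 5*d^2 + 4*d) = (d - 3)*(d - 1)*(d^2 - 4*d) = (d - 4)*(d - 3)*(d - 1)*(d)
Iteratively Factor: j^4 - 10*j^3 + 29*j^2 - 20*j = (j - 1)*(j^3 - 9*j^2 + 20*j) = (j - 5)*(j - 1)*(j^2 - 4*j) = j*(j - 5)*(j - 1)*(j - 4)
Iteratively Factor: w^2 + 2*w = (w + 2)*(w)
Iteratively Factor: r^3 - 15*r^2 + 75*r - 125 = (r - 5)*(r^2 - 10*r + 25) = (r - 5)^2*(r - 5)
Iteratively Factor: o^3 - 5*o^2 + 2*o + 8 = (o - 2)*(o^2 - 3*o - 4) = (o - 4)*(o - 2)*(o + 1)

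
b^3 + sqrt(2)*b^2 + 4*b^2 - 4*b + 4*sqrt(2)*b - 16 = (b + 4)*(b - sqrt(2))*(b + 2*sqrt(2))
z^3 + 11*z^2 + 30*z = z*(z + 5)*(z + 6)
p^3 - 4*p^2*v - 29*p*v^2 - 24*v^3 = (p - 8*v)*(p + v)*(p + 3*v)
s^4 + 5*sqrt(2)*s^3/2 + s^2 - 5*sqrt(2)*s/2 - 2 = (s - 1)*(s + 2*sqrt(2))*(sqrt(2)*s/2 + sqrt(2)/2)*(sqrt(2)*s + 1)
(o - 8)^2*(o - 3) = o^3 - 19*o^2 + 112*o - 192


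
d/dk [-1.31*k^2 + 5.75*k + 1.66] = 5.75 - 2.62*k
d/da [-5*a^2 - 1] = -10*a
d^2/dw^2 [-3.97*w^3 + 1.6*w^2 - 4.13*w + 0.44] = 3.2 - 23.82*w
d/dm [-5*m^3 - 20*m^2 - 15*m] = -15*m^2 - 40*m - 15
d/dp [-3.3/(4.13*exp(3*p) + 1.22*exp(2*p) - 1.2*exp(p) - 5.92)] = (40.887*exp(2*p) + 8.052*exp(p) - 3.96)*exp(p)/(4.13*exp(3*p) + 1.22*exp(2*p) - 1.2*exp(p) - 5.92)^2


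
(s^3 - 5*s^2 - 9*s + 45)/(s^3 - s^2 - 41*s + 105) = (s + 3)/(s + 7)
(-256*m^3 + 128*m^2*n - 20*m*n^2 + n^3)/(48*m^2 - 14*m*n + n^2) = (-32*m^2 + 12*m*n - n^2)/(6*m - n)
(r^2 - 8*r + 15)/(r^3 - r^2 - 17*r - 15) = (r - 3)/(r^2 + 4*r + 3)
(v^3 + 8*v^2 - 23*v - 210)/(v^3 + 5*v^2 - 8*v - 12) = (v^2 + 2*v - 35)/(v^2 - v - 2)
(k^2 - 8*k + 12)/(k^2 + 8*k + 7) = (k^2 - 8*k + 12)/(k^2 + 8*k + 7)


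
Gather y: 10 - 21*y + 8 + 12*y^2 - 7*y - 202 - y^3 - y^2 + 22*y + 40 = -y^3 + 11*y^2 - 6*y - 144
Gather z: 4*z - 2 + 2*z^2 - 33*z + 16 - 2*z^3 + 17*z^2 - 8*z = -2*z^3 + 19*z^2 - 37*z + 14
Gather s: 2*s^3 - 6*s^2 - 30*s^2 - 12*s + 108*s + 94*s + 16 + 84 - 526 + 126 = 2*s^3 - 36*s^2 + 190*s - 300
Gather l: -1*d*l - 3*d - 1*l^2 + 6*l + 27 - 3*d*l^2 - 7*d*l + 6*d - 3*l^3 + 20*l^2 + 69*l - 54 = 3*d - 3*l^3 + l^2*(19 - 3*d) + l*(75 - 8*d) - 27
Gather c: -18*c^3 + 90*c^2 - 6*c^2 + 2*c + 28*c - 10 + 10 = -18*c^3 + 84*c^2 + 30*c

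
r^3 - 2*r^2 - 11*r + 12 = (r - 4)*(r - 1)*(r + 3)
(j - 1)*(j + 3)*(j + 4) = j^3 + 6*j^2 + 5*j - 12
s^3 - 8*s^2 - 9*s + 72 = (s - 8)*(s - 3)*(s + 3)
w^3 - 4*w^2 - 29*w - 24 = (w - 8)*(w + 1)*(w + 3)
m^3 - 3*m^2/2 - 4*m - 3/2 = (m - 3)*(m + 1/2)*(m + 1)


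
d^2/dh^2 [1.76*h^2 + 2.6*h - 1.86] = 3.52000000000000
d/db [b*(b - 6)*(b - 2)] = 3*b^2 - 16*b + 12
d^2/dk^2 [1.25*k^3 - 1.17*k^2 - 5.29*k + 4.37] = 7.5*k - 2.34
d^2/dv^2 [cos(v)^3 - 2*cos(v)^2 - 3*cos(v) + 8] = 9*sin(v)^2*cos(v) - 8*sin(v)^2 + 4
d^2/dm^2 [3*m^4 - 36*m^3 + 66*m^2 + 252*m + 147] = 36*m^2 - 216*m + 132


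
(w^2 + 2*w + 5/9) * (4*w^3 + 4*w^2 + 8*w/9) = 4*w^5 + 12*w^4 + 100*w^3/9 + 4*w^2 + 40*w/81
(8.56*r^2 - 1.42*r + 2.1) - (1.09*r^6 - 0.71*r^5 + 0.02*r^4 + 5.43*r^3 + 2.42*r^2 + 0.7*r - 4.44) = -1.09*r^6 + 0.71*r^5 - 0.02*r^4 - 5.43*r^3 + 6.14*r^2 - 2.12*r + 6.54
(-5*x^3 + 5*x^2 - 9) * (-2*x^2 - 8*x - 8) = 10*x^5 + 30*x^4 - 22*x^2 + 72*x + 72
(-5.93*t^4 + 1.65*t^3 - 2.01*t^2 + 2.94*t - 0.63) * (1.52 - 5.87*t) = 34.8091*t^5 - 18.6991*t^4 + 14.3067*t^3 - 20.313*t^2 + 8.1669*t - 0.9576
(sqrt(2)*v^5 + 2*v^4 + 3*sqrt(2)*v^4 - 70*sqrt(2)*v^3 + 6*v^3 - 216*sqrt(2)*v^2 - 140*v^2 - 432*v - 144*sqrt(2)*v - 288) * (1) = sqrt(2)*v^5 + 2*v^4 + 3*sqrt(2)*v^4 - 70*sqrt(2)*v^3 + 6*v^3 - 216*sqrt(2)*v^2 - 140*v^2 - 432*v - 144*sqrt(2)*v - 288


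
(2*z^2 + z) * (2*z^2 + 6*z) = 4*z^4 + 14*z^3 + 6*z^2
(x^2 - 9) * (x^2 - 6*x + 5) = x^4 - 6*x^3 - 4*x^2 + 54*x - 45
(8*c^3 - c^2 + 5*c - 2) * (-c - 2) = -8*c^4 - 15*c^3 - 3*c^2 - 8*c + 4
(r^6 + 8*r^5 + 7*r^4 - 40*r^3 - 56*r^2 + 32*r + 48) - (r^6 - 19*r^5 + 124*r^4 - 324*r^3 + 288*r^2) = 27*r^5 - 117*r^4 + 284*r^3 - 344*r^2 + 32*r + 48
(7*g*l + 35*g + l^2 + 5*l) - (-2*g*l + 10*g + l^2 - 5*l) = 9*g*l + 25*g + 10*l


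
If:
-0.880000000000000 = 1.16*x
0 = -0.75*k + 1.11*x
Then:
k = -1.12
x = -0.76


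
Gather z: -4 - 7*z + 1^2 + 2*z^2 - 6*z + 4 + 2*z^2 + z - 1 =4*z^2 - 12*z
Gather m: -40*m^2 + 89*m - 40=-40*m^2 + 89*m - 40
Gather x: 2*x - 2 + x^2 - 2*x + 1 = x^2 - 1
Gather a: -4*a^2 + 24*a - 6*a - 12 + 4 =-4*a^2 + 18*a - 8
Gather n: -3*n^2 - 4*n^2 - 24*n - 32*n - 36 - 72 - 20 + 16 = -7*n^2 - 56*n - 112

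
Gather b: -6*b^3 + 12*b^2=-6*b^3 + 12*b^2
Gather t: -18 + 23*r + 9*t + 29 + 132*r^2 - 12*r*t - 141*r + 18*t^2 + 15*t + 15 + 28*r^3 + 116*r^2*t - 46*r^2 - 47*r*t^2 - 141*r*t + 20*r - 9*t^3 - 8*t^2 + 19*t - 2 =28*r^3 + 86*r^2 - 98*r - 9*t^3 + t^2*(10 - 47*r) + t*(116*r^2 - 153*r + 43) + 24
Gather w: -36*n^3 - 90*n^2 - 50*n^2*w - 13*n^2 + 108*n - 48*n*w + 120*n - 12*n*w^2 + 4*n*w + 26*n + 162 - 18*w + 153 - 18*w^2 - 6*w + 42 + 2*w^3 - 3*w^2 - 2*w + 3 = -36*n^3 - 103*n^2 + 254*n + 2*w^3 + w^2*(-12*n - 21) + w*(-50*n^2 - 44*n - 26) + 360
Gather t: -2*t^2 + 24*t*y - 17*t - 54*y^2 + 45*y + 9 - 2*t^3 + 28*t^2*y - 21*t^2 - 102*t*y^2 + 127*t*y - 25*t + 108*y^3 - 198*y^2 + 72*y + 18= -2*t^3 + t^2*(28*y - 23) + t*(-102*y^2 + 151*y - 42) + 108*y^3 - 252*y^2 + 117*y + 27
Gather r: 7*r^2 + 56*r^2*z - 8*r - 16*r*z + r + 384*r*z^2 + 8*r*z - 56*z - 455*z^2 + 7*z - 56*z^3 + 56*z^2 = r^2*(56*z + 7) + r*(384*z^2 - 8*z - 7) - 56*z^3 - 399*z^2 - 49*z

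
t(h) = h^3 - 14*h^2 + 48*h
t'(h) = 3*h^2 - 28*h + 48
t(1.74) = 46.40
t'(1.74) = 8.36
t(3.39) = 40.79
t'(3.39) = -12.44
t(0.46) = 19.21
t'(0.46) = 35.75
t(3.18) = 43.22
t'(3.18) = -10.70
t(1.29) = 40.77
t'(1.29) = 16.87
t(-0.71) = -41.50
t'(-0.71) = 69.39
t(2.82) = 46.45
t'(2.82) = -7.10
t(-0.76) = -45.01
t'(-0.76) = 71.01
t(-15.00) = -7245.00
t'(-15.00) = 1143.00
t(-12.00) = -4320.00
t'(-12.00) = 816.00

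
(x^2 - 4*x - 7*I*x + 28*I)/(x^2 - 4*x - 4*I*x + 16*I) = (x - 7*I)/(x - 4*I)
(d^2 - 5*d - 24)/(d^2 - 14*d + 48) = (d + 3)/(d - 6)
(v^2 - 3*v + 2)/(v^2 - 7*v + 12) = (v^2 - 3*v + 2)/(v^2 - 7*v + 12)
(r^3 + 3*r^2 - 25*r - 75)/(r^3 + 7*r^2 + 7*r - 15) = (r - 5)/(r - 1)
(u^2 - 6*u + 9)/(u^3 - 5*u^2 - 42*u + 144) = (u - 3)/(u^2 - 2*u - 48)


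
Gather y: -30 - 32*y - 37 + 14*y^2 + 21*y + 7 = 14*y^2 - 11*y - 60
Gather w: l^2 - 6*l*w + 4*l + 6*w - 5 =l^2 + 4*l + w*(6 - 6*l) - 5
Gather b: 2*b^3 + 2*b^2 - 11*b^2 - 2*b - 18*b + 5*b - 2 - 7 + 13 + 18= 2*b^3 - 9*b^2 - 15*b + 22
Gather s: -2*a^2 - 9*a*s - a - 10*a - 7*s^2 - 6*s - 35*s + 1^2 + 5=-2*a^2 - 11*a - 7*s^2 + s*(-9*a - 41) + 6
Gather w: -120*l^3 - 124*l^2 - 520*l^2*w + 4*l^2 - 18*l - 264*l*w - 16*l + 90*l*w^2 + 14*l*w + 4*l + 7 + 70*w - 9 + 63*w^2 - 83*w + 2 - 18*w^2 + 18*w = -120*l^3 - 120*l^2 - 30*l + w^2*(90*l + 45) + w*(-520*l^2 - 250*l + 5)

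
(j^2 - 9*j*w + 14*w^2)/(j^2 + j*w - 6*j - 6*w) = (j^2 - 9*j*w + 14*w^2)/(j^2 + j*w - 6*j - 6*w)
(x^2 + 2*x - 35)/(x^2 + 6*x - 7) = (x - 5)/(x - 1)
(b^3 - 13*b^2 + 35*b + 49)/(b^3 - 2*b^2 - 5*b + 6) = (b^3 - 13*b^2 + 35*b + 49)/(b^3 - 2*b^2 - 5*b + 6)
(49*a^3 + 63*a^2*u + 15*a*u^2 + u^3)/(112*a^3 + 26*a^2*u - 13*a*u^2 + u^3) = (49*a^3 + 63*a^2*u + 15*a*u^2 + u^3)/(112*a^3 + 26*a^2*u - 13*a*u^2 + u^3)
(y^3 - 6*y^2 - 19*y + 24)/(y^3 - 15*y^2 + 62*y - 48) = (y + 3)/(y - 6)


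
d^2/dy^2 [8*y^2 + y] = 16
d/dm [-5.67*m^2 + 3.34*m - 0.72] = 3.34 - 11.34*m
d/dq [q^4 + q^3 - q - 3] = 4*q^3 + 3*q^2 - 1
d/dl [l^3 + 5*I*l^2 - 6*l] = 3*l^2 + 10*I*l - 6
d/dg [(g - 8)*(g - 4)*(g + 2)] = 3*g^2 - 20*g + 8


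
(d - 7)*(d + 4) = d^2 - 3*d - 28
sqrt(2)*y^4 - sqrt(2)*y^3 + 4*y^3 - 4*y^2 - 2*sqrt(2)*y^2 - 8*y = y*(y - 2)*(y + 2*sqrt(2))*(sqrt(2)*y + sqrt(2))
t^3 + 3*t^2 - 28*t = t*(t - 4)*(t + 7)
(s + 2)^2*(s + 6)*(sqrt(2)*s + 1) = sqrt(2)*s^4 + s^3 + 10*sqrt(2)*s^3 + 10*s^2 + 28*sqrt(2)*s^2 + 28*s + 24*sqrt(2)*s + 24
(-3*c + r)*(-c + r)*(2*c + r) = 6*c^3 - 5*c^2*r - 2*c*r^2 + r^3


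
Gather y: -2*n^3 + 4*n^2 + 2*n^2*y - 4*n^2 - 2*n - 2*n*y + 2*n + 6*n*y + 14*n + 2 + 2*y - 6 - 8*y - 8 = -2*n^3 + 14*n + y*(2*n^2 + 4*n - 6) - 12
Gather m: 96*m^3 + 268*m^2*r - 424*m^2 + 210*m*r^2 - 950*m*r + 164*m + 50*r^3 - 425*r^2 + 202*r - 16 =96*m^3 + m^2*(268*r - 424) + m*(210*r^2 - 950*r + 164) + 50*r^3 - 425*r^2 + 202*r - 16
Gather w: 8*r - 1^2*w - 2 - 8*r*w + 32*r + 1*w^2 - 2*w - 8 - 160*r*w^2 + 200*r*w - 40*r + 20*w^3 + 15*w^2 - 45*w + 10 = 20*w^3 + w^2*(16 - 160*r) + w*(192*r - 48)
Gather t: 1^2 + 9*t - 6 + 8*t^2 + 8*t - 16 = 8*t^2 + 17*t - 21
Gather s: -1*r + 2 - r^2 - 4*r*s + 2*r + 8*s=-r^2 + r + s*(8 - 4*r) + 2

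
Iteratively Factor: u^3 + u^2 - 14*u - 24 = (u + 3)*(u^2 - 2*u - 8) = (u + 2)*(u + 3)*(u - 4)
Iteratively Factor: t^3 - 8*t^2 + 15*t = (t)*(t^2 - 8*t + 15) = t*(t - 5)*(t - 3)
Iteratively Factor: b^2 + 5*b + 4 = (b + 4)*(b + 1)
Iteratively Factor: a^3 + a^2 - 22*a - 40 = (a + 4)*(a^2 - 3*a - 10) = (a - 5)*(a + 4)*(a + 2)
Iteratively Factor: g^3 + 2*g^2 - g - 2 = (g + 1)*(g^2 + g - 2) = (g - 1)*(g + 1)*(g + 2)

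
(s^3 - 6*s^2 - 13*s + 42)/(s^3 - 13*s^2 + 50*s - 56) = (s + 3)/(s - 4)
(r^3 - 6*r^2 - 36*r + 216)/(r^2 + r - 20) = (r^3 - 6*r^2 - 36*r + 216)/(r^2 + r - 20)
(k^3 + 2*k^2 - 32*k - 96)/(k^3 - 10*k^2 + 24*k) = (k^2 + 8*k + 16)/(k*(k - 4))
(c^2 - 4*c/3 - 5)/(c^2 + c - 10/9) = 3*(c - 3)/(3*c - 2)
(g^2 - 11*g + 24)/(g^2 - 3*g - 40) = (g - 3)/(g + 5)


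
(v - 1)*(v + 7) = v^2 + 6*v - 7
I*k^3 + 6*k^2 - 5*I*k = k*(k - 5*I)*(I*k + 1)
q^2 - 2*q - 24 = (q - 6)*(q + 4)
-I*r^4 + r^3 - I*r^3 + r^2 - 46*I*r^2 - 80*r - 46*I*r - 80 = (r - 5*I)*(r - 2*I)*(r + 8*I)*(-I*r - I)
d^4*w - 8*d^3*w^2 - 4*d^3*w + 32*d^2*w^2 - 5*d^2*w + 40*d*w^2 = d*(d - 5)*(d - 8*w)*(d*w + w)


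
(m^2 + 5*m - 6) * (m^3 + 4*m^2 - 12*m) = m^5 + 9*m^4 + 2*m^3 - 84*m^2 + 72*m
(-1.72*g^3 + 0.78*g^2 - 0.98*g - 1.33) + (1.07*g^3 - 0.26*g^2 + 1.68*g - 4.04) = -0.65*g^3 + 0.52*g^2 + 0.7*g - 5.37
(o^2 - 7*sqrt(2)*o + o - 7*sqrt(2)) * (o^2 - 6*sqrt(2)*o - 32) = o^4 - 13*sqrt(2)*o^3 + o^3 - 13*sqrt(2)*o^2 + 52*o^2 + 52*o + 224*sqrt(2)*o + 224*sqrt(2)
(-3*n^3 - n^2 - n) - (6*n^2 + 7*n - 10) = -3*n^3 - 7*n^2 - 8*n + 10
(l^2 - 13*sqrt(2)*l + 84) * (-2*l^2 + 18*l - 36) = -2*l^4 + 18*l^3 + 26*sqrt(2)*l^3 - 234*sqrt(2)*l^2 - 204*l^2 + 468*sqrt(2)*l + 1512*l - 3024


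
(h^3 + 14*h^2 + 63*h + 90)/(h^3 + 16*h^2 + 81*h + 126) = (h + 5)/(h + 7)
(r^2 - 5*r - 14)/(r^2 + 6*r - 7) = (r^2 - 5*r - 14)/(r^2 + 6*r - 7)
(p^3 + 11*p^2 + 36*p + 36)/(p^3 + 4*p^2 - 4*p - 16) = (p^2 + 9*p + 18)/(p^2 + 2*p - 8)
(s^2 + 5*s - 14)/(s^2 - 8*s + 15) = (s^2 + 5*s - 14)/(s^2 - 8*s + 15)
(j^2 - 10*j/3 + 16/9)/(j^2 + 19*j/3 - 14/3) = (j - 8/3)/(j + 7)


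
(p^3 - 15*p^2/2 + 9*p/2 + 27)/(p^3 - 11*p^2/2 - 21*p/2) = (p^2 - 9*p + 18)/(p*(p - 7))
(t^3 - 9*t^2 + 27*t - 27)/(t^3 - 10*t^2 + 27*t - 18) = (t^2 - 6*t + 9)/(t^2 - 7*t + 6)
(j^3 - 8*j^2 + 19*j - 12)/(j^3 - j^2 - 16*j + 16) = (j - 3)/(j + 4)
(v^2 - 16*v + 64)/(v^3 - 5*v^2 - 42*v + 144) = (v - 8)/(v^2 + 3*v - 18)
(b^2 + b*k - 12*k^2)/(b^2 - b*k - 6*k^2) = (b + 4*k)/(b + 2*k)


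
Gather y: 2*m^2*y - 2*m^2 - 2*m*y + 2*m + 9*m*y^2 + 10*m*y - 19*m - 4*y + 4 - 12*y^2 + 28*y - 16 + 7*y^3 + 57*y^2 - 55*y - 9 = -2*m^2 - 17*m + 7*y^3 + y^2*(9*m + 45) + y*(2*m^2 + 8*m - 31) - 21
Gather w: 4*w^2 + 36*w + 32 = 4*w^2 + 36*w + 32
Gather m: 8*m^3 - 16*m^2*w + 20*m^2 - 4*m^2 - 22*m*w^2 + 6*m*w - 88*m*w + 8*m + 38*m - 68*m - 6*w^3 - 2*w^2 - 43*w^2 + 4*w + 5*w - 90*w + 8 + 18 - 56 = 8*m^3 + m^2*(16 - 16*w) + m*(-22*w^2 - 82*w - 22) - 6*w^3 - 45*w^2 - 81*w - 30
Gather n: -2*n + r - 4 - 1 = -2*n + r - 5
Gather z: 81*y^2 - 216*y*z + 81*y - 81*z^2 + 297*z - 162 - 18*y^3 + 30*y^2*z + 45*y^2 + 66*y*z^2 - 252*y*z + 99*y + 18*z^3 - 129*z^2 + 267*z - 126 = -18*y^3 + 126*y^2 + 180*y + 18*z^3 + z^2*(66*y - 210) + z*(30*y^2 - 468*y + 564) - 288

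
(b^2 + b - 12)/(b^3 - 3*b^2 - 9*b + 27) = (b + 4)/(b^2 - 9)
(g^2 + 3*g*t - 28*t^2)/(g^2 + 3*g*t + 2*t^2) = (g^2 + 3*g*t - 28*t^2)/(g^2 + 3*g*t + 2*t^2)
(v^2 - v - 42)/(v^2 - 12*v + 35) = (v + 6)/(v - 5)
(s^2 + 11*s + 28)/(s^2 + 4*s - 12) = (s^2 + 11*s + 28)/(s^2 + 4*s - 12)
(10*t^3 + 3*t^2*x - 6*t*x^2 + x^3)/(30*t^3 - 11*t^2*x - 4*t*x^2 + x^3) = (t + x)/(3*t + x)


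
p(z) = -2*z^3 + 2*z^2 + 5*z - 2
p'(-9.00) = -517.00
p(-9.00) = 1573.00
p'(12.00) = -811.00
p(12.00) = -3110.00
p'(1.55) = -3.22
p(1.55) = 3.11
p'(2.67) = -27.09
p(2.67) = -12.46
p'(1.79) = -7.06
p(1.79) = 1.89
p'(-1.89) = -23.99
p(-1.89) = 9.20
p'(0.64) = 5.10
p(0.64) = 1.49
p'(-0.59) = 0.55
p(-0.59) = -3.84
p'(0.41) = 5.63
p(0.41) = 0.25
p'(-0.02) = 4.92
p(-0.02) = -2.10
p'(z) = -6*z^2 + 4*z + 5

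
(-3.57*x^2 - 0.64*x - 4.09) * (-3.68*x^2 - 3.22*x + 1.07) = 13.1376*x^4 + 13.8506*x^3 + 13.2921*x^2 + 12.485*x - 4.3763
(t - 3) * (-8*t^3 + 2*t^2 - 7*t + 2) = -8*t^4 + 26*t^3 - 13*t^2 + 23*t - 6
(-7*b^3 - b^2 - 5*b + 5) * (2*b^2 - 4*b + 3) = -14*b^5 + 26*b^4 - 27*b^3 + 27*b^2 - 35*b + 15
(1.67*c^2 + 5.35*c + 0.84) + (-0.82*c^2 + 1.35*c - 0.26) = 0.85*c^2 + 6.7*c + 0.58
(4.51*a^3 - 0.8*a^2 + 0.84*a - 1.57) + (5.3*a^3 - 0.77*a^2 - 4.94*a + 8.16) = 9.81*a^3 - 1.57*a^2 - 4.1*a + 6.59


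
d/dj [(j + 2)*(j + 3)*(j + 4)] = 3*j^2 + 18*j + 26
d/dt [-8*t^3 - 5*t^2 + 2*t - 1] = -24*t^2 - 10*t + 2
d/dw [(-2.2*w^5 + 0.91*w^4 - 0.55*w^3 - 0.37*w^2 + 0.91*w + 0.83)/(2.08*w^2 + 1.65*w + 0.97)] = (-13.728*w^6 - 10.7344*w^5 - 7.3095*w^4 + 1.7158*w^3 - 4.1038*w^2 - 4.1706*w - 0.4868)/(4.3264*w^4 + 6.864*w^3 + 6.7577*w^2 + 3.201*w + 0.9409)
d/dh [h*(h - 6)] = 2*h - 6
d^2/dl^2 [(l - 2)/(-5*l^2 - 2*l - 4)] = 2*(-4*(l - 2)*(5*l + 1)^2 + (15*l - 8)*(5*l^2 + 2*l + 4))/(5*l^2 + 2*l + 4)^3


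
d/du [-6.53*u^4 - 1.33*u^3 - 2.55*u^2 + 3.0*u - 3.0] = -26.12*u^3 - 3.99*u^2 - 5.1*u + 3.0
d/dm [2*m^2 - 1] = 4*m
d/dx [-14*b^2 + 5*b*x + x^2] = 5*b + 2*x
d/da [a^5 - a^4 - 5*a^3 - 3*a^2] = a*(5*a^3 - 4*a^2 - 15*a - 6)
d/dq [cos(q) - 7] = -sin(q)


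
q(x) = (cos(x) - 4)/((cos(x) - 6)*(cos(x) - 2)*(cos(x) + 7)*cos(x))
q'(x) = (cos(x) - 4)*sin(x)/((cos(x) - 6)*(cos(x) - 2)*(cos(x) + 7)*cos(x)^2) + (cos(x) - 4)*sin(x)/((cos(x) - 6)*(cos(x) - 2)*(cos(x) + 7)^2*cos(x)) + (cos(x) - 4)*sin(x)/((cos(x) - 6)*(cos(x) - 2)^2*(cos(x) + 7)*cos(x)) - sin(x)/((cos(x) - 6)*(cos(x) - 2)*(cos(x) + 7)*cos(x)) + (cos(x) - 4)*sin(x)/((cos(x) - 6)^2*(cos(x) - 2)*(cos(x) + 7)*cos(x)) = (3*cos(x)^4 - 18*cos(x)^3 - 32*cos(x)^2 + 352*cos(x) - 336)*sin(x)/((cos(x) - 6)^2*(cos(x) - 2)^2*(cos(x) + 7)^2*cos(x)^2)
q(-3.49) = 0.04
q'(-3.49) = -0.02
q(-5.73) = -0.08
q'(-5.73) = -0.02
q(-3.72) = 0.05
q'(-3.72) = -0.03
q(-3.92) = 0.06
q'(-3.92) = -0.06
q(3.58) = 0.04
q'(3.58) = 0.02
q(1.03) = -0.11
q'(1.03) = -0.14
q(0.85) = -0.09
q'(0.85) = -0.07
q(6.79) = -0.08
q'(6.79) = -0.02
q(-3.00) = 0.04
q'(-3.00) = 0.01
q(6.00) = -0.08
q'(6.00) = 0.01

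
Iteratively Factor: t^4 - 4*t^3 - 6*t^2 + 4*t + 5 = (t - 5)*(t^3 + t^2 - t - 1) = (t - 5)*(t + 1)*(t^2 - 1) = (t - 5)*(t + 1)^2*(t - 1)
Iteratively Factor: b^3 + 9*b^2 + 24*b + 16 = (b + 1)*(b^2 + 8*b + 16) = (b + 1)*(b + 4)*(b + 4)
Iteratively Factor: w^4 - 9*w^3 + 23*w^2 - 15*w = (w)*(w^3 - 9*w^2 + 23*w - 15) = w*(w - 1)*(w^2 - 8*w + 15) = w*(w - 5)*(w - 1)*(w - 3)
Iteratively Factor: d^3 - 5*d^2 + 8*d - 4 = (d - 1)*(d^2 - 4*d + 4) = (d - 2)*(d - 1)*(d - 2)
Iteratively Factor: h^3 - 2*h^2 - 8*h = (h)*(h^2 - 2*h - 8) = h*(h + 2)*(h - 4)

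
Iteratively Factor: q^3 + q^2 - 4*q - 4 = (q + 1)*(q^2 - 4) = (q + 1)*(q + 2)*(q - 2)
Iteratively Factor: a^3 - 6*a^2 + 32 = (a - 4)*(a^2 - 2*a - 8) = (a - 4)*(a + 2)*(a - 4)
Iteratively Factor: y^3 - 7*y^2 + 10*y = (y)*(y^2 - 7*y + 10) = y*(y - 2)*(y - 5)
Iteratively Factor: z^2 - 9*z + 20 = (z - 4)*(z - 5)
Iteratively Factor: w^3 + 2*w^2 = (w)*(w^2 + 2*w) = w^2*(w + 2)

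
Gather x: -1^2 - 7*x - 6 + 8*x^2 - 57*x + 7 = 8*x^2 - 64*x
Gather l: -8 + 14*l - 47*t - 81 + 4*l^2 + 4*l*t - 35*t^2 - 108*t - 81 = 4*l^2 + l*(4*t + 14) - 35*t^2 - 155*t - 170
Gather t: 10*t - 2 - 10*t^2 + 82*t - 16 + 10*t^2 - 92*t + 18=0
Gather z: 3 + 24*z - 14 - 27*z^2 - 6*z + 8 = -27*z^2 + 18*z - 3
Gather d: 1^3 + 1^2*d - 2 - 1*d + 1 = 0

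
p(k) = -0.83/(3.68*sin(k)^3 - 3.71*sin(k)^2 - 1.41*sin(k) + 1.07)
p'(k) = -0.83*(-11.04*sin(k)^2*cos(k) + 7.42*sin(k)*cos(k) + 1.41*cos(k))/(3.68*sin(k)^3 - 3.71*sin(k)^2 - 1.41*sin(k) + 1.07)^2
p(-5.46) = 1.63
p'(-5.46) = -2.00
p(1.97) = 1.66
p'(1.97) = -1.45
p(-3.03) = -0.71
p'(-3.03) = 0.27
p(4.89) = 0.18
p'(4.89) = 0.11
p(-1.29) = 0.19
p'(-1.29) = 0.20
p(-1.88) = 0.20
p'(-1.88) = -0.23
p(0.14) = -1.02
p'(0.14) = -2.79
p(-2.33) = 0.66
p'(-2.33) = -3.50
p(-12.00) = 4.46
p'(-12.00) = -44.70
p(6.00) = -0.76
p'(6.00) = 1.02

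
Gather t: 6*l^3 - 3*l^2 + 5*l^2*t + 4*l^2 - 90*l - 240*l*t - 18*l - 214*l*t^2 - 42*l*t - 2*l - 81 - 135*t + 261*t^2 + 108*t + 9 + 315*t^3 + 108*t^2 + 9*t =6*l^3 + l^2 - 110*l + 315*t^3 + t^2*(369 - 214*l) + t*(5*l^2 - 282*l - 18) - 72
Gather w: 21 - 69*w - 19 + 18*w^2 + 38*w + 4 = 18*w^2 - 31*w + 6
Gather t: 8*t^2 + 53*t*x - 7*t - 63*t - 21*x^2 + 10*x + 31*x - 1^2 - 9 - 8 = 8*t^2 + t*(53*x - 70) - 21*x^2 + 41*x - 18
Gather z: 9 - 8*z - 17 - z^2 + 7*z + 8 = -z^2 - z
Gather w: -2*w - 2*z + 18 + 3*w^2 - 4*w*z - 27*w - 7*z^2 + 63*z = 3*w^2 + w*(-4*z - 29) - 7*z^2 + 61*z + 18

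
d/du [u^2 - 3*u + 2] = 2*u - 3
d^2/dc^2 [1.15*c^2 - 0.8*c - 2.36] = 2.30000000000000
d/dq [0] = 0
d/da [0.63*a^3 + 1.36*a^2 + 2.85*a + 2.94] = 1.89*a^2 + 2.72*a + 2.85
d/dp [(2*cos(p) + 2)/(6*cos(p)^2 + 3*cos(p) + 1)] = 4*(3*cos(p)^2 + 6*cos(p) + 1)*sin(p)/(-6*sin(p)^2 + 3*cos(p) + 7)^2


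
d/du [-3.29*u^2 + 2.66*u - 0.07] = 2.66 - 6.58*u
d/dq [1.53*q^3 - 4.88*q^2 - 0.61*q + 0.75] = 4.59*q^2 - 9.76*q - 0.61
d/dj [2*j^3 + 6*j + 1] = 6*j^2 + 6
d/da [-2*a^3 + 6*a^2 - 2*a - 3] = -6*a^2 + 12*a - 2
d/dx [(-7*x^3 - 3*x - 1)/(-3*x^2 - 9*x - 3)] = x*(7*x^3 + 42*x^2 + 18*x - 2)/(3*(x^4 + 6*x^3 + 11*x^2 + 6*x + 1))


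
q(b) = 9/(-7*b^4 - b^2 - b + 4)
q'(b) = 9*(28*b^3 + 2*b + 1)/(-7*b^4 - b^2 - b + 4)^2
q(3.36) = -0.01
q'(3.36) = 0.01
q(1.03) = -1.51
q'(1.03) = 8.50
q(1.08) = -1.16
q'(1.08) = 5.73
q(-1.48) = -0.30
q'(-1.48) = -0.91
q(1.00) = -1.80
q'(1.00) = 11.16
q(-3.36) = -0.01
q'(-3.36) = -0.01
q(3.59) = -0.01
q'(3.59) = 0.01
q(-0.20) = 2.17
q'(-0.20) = 0.20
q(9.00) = 0.00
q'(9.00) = 0.00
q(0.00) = 2.25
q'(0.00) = 0.56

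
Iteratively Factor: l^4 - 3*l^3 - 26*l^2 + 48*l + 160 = (l - 5)*(l^3 + 2*l^2 - 16*l - 32) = (l - 5)*(l + 4)*(l^2 - 2*l - 8) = (l - 5)*(l - 4)*(l + 4)*(l + 2)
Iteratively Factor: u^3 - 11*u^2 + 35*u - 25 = (u - 5)*(u^2 - 6*u + 5) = (u - 5)*(u - 1)*(u - 5)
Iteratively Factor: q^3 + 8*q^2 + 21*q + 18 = (q + 3)*(q^2 + 5*q + 6) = (q + 3)^2*(q + 2)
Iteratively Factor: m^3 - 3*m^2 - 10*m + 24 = (m + 3)*(m^2 - 6*m + 8) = (m - 2)*(m + 3)*(m - 4)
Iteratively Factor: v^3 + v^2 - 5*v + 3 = (v - 1)*(v^2 + 2*v - 3) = (v - 1)^2*(v + 3)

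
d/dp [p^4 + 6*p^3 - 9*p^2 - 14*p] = 4*p^3 + 18*p^2 - 18*p - 14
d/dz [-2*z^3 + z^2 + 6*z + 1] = -6*z^2 + 2*z + 6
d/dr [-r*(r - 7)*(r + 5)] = -3*r^2 + 4*r + 35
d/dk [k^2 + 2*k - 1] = 2*k + 2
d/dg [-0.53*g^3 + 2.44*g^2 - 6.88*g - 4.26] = -1.59*g^2 + 4.88*g - 6.88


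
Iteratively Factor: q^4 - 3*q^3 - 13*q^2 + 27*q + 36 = (q - 4)*(q^3 + q^2 - 9*q - 9) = (q - 4)*(q + 1)*(q^2 - 9) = (q - 4)*(q + 1)*(q + 3)*(q - 3)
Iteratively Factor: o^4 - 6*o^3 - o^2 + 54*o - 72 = (o - 3)*(o^3 - 3*o^2 - 10*o + 24) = (o - 3)*(o - 2)*(o^2 - o - 12) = (o - 3)*(o - 2)*(o + 3)*(o - 4)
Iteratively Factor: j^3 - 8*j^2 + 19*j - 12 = (j - 4)*(j^2 - 4*j + 3) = (j - 4)*(j - 1)*(j - 3)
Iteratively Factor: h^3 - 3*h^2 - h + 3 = (h + 1)*(h^2 - 4*h + 3) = (h - 3)*(h + 1)*(h - 1)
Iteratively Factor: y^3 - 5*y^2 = (y)*(y^2 - 5*y) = y*(y - 5)*(y)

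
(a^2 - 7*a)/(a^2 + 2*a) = (a - 7)/(a + 2)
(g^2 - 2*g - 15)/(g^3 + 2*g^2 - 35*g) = (g + 3)/(g*(g + 7))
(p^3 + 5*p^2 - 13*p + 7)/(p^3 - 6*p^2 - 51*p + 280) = (p^2 - 2*p + 1)/(p^2 - 13*p + 40)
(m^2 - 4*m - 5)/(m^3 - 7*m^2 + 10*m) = (m + 1)/(m*(m - 2))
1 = 1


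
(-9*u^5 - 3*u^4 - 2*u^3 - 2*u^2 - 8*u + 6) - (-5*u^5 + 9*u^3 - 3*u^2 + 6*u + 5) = -4*u^5 - 3*u^4 - 11*u^3 + u^2 - 14*u + 1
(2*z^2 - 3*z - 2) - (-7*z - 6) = 2*z^2 + 4*z + 4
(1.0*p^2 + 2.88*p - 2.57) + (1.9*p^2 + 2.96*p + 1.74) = 2.9*p^2 + 5.84*p - 0.83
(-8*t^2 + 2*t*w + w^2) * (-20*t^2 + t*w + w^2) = 160*t^4 - 48*t^3*w - 26*t^2*w^2 + 3*t*w^3 + w^4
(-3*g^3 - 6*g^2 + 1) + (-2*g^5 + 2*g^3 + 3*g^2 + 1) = -2*g^5 - g^3 - 3*g^2 + 2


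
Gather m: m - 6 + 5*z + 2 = m + 5*z - 4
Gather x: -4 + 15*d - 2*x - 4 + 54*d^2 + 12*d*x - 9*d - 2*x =54*d^2 + 6*d + x*(12*d - 4) - 8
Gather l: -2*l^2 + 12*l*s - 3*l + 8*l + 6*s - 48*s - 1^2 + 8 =-2*l^2 + l*(12*s + 5) - 42*s + 7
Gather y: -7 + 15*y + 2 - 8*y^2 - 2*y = -8*y^2 + 13*y - 5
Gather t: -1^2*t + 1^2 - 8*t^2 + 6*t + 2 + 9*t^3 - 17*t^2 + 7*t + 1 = 9*t^3 - 25*t^2 + 12*t + 4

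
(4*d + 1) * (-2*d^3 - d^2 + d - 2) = -8*d^4 - 6*d^3 + 3*d^2 - 7*d - 2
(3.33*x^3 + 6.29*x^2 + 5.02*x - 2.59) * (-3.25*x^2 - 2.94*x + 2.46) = -10.8225*x^5 - 30.2327*x^4 - 26.6158*x^3 + 9.1321*x^2 + 19.9638*x - 6.3714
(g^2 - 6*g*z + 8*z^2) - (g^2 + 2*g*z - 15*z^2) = -8*g*z + 23*z^2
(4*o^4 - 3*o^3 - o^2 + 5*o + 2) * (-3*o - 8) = -12*o^5 - 23*o^4 + 27*o^3 - 7*o^2 - 46*o - 16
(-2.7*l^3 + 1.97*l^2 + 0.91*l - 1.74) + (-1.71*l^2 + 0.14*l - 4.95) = -2.7*l^3 + 0.26*l^2 + 1.05*l - 6.69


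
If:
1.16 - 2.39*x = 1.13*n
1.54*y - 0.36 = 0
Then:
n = 1.02654867256637 - 2.11504424778761*x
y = 0.23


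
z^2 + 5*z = z*(z + 5)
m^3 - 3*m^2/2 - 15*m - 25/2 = (m - 5)*(m + 1)*(m + 5/2)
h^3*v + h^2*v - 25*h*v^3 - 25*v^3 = (h - 5*v)*(h + 5*v)*(h*v + v)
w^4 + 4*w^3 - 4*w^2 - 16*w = w*(w - 2)*(w + 2)*(w + 4)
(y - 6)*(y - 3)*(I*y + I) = I*y^3 - 8*I*y^2 + 9*I*y + 18*I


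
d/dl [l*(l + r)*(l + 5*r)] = 3*l^2 + 12*l*r + 5*r^2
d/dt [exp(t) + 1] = exp(t)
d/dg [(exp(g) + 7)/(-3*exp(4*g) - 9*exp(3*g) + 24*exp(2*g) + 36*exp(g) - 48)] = ((exp(g) + 7)*(4*exp(3*g) + 9*exp(2*g) - 16*exp(g) - 12) - exp(4*g) - 3*exp(3*g) + 8*exp(2*g) + 12*exp(g) - 16)*exp(g)/(3*(exp(4*g) + 3*exp(3*g) - 8*exp(2*g) - 12*exp(g) + 16)^2)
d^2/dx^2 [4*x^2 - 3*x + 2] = 8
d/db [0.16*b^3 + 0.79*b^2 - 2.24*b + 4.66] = 0.48*b^2 + 1.58*b - 2.24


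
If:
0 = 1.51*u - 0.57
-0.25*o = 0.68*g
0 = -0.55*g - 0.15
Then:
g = -0.27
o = 0.74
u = 0.38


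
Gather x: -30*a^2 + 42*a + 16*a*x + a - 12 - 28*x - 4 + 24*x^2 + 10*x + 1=-30*a^2 + 43*a + 24*x^2 + x*(16*a - 18) - 15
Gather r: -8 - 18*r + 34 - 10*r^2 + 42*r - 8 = -10*r^2 + 24*r + 18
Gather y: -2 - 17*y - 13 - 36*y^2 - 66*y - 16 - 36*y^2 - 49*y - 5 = -72*y^2 - 132*y - 36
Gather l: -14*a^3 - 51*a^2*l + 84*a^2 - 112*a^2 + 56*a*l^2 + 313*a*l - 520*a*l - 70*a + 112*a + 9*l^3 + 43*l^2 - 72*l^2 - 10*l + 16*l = -14*a^3 - 28*a^2 + 42*a + 9*l^3 + l^2*(56*a - 29) + l*(-51*a^2 - 207*a + 6)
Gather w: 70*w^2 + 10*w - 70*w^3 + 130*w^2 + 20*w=-70*w^3 + 200*w^2 + 30*w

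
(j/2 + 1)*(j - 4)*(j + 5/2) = j^3/2 + j^2/4 - 13*j/2 - 10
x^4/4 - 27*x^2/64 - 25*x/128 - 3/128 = (x/4 + 1/4)*(x - 3/2)*(x + 1/4)^2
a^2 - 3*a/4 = a*(a - 3/4)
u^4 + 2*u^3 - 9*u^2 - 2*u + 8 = (u - 2)*(u - 1)*(u + 1)*(u + 4)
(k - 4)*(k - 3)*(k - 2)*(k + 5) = k^4 - 4*k^3 - 19*k^2 + 106*k - 120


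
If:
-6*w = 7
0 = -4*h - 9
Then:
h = -9/4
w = -7/6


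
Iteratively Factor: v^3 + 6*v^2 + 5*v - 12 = (v + 4)*(v^2 + 2*v - 3) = (v + 3)*(v + 4)*(v - 1)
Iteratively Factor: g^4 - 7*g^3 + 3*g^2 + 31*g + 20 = (g + 1)*(g^3 - 8*g^2 + 11*g + 20) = (g - 5)*(g + 1)*(g^2 - 3*g - 4) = (g - 5)*(g - 4)*(g + 1)*(g + 1)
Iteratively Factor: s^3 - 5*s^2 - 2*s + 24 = (s + 2)*(s^2 - 7*s + 12) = (s - 3)*(s + 2)*(s - 4)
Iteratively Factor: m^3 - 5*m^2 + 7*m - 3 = (m - 1)*(m^2 - 4*m + 3) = (m - 1)^2*(m - 3)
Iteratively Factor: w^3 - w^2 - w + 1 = (w - 1)*(w^2 - 1) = (w - 1)*(w + 1)*(w - 1)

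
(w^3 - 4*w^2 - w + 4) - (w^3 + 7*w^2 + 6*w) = -11*w^2 - 7*w + 4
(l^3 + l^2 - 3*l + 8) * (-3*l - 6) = -3*l^4 - 9*l^3 + 3*l^2 - 6*l - 48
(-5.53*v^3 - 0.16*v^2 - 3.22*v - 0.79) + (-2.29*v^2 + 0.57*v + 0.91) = -5.53*v^3 - 2.45*v^2 - 2.65*v + 0.12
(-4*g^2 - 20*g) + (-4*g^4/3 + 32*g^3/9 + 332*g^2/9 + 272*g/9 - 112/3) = -4*g^4/3 + 32*g^3/9 + 296*g^2/9 + 92*g/9 - 112/3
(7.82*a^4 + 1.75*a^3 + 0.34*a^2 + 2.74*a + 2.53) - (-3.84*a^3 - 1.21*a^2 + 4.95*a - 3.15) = 7.82*a^4 + 5.59*a^3 + 1.55*a^2 - 2.21*a + 5.68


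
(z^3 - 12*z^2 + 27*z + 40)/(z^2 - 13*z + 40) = z + 1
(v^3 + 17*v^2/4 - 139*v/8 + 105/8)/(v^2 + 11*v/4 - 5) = (2*v^2 + 11*v - 21)/(2*(v + 4))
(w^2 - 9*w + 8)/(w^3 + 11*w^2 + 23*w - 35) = (w - 8)/(w^2 + 12*w + 35)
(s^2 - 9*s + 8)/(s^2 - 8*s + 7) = (s - 8)/(s - 7)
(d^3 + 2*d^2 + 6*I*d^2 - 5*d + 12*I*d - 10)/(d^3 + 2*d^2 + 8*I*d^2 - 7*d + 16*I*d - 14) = (d + 5*I)/(d + 7*I)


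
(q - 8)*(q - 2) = q^2 - 10*q + 16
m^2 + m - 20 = (m - 4)*(m + 5)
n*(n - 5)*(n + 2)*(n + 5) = n^4 + 2*n^3 - 25*n^2 - 50*n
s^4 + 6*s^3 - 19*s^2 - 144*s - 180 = (s - 5)*(s + 2)*(s + 3)*(s + 6)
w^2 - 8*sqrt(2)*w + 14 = (w - 7*sqrt(2))*(w - sqrt(2))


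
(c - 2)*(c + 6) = c^2 + 4*c - 12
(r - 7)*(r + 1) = r^2 - 6*r - 7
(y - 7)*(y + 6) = y^2 - y - 42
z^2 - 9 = (z - 3)*(z + 3)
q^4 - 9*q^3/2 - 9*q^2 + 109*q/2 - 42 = (q - 4)*(q - 3)*(q - 1)*(q + 7/2)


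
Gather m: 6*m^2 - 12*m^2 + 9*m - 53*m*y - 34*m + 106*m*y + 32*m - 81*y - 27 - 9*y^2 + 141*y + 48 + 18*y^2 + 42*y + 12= -6*m^2 + m*(53*y + 7) + 9*y^2 + 102*y + 33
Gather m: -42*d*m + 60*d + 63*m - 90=60*d + m*(63 - 42*d) - 90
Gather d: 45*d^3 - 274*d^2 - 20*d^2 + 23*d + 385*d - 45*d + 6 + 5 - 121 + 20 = 45*d^3 - 294*d^2 + 363*d - 90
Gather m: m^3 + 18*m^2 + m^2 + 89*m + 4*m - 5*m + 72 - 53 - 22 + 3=m^3 + 19*m^2 + 88*m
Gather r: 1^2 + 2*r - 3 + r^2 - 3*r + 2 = r^2 - r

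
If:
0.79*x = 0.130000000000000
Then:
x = 0.16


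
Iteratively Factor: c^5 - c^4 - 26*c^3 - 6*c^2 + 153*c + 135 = (c - 5)*(c^4 + 4*c^3 - 6*c^2 - 36*c - 27) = (c - 5)*(c + 1)*(c^3 + 3*c^2 - 9*c - 27) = (c - 5)*(c - 3)*(c + 1)*(c^2 + 6*c + 9) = (c - 5)*(c - 3)*(c + 1)*(c + 3)*(c + 3)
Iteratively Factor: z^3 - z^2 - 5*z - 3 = (z + 1)*(z^2 - 2*z - 3) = (z + 1)^2*(z - 3)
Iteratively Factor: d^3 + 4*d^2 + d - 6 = (d + 2)*(d^2 + 2*d - 3) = (d - 1)*(d + 2)*(d + 3)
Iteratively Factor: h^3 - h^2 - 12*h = (h - 4)*(h^2 + 3*h) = h*(h - 4)*(h + 3)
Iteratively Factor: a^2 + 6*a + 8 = (a + 2)*(a + 4)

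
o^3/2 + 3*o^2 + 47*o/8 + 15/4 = (o/2 + 1)*(o + 3/2)*(o + 5/2)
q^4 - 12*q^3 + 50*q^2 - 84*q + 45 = (q - 5)*(q - 3)^2*(q - 1)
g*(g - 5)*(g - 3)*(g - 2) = g^4 - 10*g^3 + 31*g^2 - 30*g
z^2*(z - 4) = z^3 - 4*z^2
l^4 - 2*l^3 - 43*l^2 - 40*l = l*(l - 8)*(l + 1)*(l + 5)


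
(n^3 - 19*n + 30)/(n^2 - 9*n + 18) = (n^2 + 3*n - 10)/(n - 6)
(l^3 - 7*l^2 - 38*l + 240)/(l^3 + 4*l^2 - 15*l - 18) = (l^2 - 13*l + 40)/(l^2 - 2*l - 3)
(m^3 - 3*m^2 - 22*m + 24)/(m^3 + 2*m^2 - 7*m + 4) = (m - 6)/(m - 1)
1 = 1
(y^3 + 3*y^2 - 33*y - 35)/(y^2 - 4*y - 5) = y + 7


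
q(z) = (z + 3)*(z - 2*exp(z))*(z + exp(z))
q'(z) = (1 - 2*exp(z))*(z + 3)*(z + exp(z)) + (z + 3)*(z - 2*exp(z))*(exp(z) + 1) + (z - 2*exp(z))*(z + exp(z)) = (z + 3)*(z - 2*exp(z))*(exp(z) + 1) - (z + 3)*(z + exp(z))*(2*exp(z) - 1) + (z - 2*exp(z))*(z + exp(z))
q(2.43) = -1519.02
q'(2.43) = -3267.32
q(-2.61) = 2.73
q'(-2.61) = 5.00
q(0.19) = -9.95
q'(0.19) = -25.16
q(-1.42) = 3.54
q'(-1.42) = -2.45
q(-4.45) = -28.79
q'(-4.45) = 32.70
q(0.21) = -10.46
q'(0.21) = -26.24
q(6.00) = -2951047.40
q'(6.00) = -6212374.66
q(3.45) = -13424.54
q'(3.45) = -28541.65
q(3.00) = -5148.69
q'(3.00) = -10986.46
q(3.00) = -5148.69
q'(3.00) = -10986.46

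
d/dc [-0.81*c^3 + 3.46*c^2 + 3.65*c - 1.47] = -2.43*c^2 + 6.92*c + 3.65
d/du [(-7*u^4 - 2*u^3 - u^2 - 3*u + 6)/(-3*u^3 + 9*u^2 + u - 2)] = u*(21*u^5 - 126*u^4 - 42*u^3 + 34*u^2 + 92*u - 104)/(9*u^6 - 54*u^5 + 75*u^4 + 30*u^3 - 35*u^2 - 4*u + 4)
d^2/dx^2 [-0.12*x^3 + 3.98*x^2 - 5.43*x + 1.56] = 7.96 - 0.72*x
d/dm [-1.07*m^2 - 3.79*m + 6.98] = -2.14*m - 3.79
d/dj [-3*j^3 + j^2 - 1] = j*(2 - 9*j)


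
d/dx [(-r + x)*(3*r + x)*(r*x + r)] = r*(-3*r^2 + 4*r*x + 2*r + 3*x^2 + 2*x)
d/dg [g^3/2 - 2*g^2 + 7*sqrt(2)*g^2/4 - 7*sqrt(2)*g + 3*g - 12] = 3*g^2/2 - 4*g + 7*sqrt(2)*g/2 - 7*sqrt(2) + 3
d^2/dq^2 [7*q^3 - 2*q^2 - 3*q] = 42*q - 4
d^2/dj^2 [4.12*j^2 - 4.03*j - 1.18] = 8.24000000000000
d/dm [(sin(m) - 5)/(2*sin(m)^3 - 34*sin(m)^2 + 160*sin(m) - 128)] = (8*sin(m) + cos(m)^2 - 22)*cos(m)/((sin(m) - 8)^3*(sin(m) - 1)^2)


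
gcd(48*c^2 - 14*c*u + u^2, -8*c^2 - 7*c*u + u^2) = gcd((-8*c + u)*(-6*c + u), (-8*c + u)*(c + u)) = -8*c + u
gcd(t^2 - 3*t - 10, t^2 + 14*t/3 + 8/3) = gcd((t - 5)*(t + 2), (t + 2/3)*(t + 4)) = 1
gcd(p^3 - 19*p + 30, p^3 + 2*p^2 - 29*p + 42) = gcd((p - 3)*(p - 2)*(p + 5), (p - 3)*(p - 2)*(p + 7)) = p^2 - 5*p + 6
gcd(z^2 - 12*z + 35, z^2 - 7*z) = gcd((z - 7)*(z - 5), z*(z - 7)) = z - 7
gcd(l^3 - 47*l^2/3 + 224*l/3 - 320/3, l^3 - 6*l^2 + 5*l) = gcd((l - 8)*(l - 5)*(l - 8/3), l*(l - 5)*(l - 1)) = l - 5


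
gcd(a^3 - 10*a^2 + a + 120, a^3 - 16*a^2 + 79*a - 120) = a^2 - 13*a + 40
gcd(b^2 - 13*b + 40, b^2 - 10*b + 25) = b - 5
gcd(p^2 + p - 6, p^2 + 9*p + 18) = p + 3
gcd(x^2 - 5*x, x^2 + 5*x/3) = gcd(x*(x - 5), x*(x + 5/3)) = x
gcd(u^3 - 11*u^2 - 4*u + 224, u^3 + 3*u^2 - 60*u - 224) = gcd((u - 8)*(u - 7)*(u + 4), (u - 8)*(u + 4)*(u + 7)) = u^2 - 4*u - 32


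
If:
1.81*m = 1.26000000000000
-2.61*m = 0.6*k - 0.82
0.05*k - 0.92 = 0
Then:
No Solution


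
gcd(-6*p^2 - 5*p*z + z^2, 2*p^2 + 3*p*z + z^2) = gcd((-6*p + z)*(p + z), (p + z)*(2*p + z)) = p + z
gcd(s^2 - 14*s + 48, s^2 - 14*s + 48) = s^2 - 14*s + 48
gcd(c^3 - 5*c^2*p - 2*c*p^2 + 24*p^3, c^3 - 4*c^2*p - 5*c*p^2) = 1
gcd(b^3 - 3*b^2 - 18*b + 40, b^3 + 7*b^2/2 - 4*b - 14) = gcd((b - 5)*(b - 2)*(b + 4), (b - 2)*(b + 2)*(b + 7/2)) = b - 2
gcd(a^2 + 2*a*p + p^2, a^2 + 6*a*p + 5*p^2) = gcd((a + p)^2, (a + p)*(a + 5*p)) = a + p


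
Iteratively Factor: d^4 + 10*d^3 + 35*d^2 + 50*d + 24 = (d + 3)*(d^3 + 7*d^2 + 14*d + 8) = (d + 1)*(d + 3)*(d^2 + 6*d + 8) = (d + 1)*(d + 3)*(d + 4)*(d + 2)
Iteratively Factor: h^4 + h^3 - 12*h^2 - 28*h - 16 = (h + 2)*(h^3 - h^2 - 10*h - 8) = (h + 1)*(h + 2)*(h^2 - 2*h - 8) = (h + 1)*(h + 2)^2*(h - 4)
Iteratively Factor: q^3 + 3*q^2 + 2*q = (q + 1)*(q^2 + 2*q) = q*(q + 1)*(q + 2)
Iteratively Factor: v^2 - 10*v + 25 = (v - 5)*(v - 5)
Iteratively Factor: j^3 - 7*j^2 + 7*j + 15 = (j - 3)*(j^2 - 4*j - 5) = (j - 3)*(j + 1)*(j - 5)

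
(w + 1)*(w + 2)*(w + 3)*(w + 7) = w^4 + 13*w^3 + 53*w^2 + 83*w + 42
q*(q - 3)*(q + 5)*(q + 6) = q^4 + 8*q^3 - 3*q^2 - 90*q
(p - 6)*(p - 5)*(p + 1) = p^3 - 10*p^2 + 19*p + 30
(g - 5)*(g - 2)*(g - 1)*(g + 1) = g^4 - 7*g^3 + 9*g^2 + 7*g - 10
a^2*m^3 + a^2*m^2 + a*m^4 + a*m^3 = m^2*(a + m)*(a*m + a)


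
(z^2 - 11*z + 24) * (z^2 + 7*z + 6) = z^4 - 4*z^3 - 47*z^2 + 102*z + 144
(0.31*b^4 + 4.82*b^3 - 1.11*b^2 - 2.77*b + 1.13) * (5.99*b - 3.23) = 1.8569*b^5 + 27.8705*b^4 - 22.2175*b^3 - 13.007*b^2 + 15.7158*b - 3.6499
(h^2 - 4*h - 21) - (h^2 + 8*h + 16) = -12*h - 37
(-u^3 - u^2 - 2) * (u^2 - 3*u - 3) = -u^5 + 2*u^4 + 6*u^3 + u^2 + 6*u + 6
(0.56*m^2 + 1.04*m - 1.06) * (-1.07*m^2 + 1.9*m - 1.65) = -0.5992*m^4 - 0.0488*m^3 + 2.1862*m^2 - 3.73*m + 1.749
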